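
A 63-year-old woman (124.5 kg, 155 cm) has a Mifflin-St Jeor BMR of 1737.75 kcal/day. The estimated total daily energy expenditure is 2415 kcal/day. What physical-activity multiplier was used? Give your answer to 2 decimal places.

1.39

Activity factor = TEE ÷ BMR = 2415 ÷ 1737.75 = 1.39.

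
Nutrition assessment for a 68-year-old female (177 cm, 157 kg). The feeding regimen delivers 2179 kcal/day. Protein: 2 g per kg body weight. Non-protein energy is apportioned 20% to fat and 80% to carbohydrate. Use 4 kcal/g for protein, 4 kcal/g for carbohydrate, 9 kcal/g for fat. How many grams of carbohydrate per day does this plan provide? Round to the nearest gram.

Protein = 2 × 157 = 314 g → 314 × 4 = 1256 kcal.
Non-protein calories = 2179 − 1256 = 923 kcal.
Fat: 20% × 923 = 184.6 kcal; carbohydrate: 738.4 kcal.
Carbohydrate: 738.4 kcal ÷ 4 kcal/g = 184.6 g.

185 g/day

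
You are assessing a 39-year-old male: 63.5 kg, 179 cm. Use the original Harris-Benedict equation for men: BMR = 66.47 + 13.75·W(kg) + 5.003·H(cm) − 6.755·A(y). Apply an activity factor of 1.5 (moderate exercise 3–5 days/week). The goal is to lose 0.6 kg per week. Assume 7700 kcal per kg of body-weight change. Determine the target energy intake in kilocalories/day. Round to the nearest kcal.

1698 kilocalories/day

Harris-Benedict: BMR = 66.47 + 13.75(63.5) + 5.003(179) − 6.755(39) = 1571.687 kcal/day.
TEE = 1571.687 × 1.5 = 2357.5305 kcal/day.
Required daily deficit = 0.6 × 7700 ÷ 7 = 660 kcal/day.
Target intake = 2357.5305 − 660 = 1697.5305 kcal/day.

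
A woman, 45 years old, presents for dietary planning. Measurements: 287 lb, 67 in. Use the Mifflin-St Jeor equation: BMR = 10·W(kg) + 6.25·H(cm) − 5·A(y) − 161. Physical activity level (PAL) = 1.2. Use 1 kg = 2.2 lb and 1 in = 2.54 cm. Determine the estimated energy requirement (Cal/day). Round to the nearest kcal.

Convert to metric: weight = 287 ÷ 2.2 = 130.4545 kg; height = 67 × 2.54 = 170.18 cm.
Mifflin-St Jeor (female): BMR = 10(130.4545) + 6.25(170.18) − 5(45) − 161 = 1304.5455 + 1063.625 − 225 − 161 = 1982.1705 kcal/day.
TEE = BMR × activity factor = 1982.1705 × 1.2 = 2378.6045 kcal/day.

2379 Cal/day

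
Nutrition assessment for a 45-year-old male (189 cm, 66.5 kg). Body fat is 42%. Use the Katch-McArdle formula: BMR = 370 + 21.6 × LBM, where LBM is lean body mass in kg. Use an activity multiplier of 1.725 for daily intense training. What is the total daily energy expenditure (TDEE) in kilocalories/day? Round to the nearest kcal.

2075 kilocalories/day

LBM = 66.5 × (1 − 0.42) = 38.57 kg. Katch-McArdle: BMR = 370 + 21.6 × 38.57 = 1203.112 kcal/day.
TEE = BMR × activity factor = 1203.112 × 1.725 = 2075.3682 kcal/day.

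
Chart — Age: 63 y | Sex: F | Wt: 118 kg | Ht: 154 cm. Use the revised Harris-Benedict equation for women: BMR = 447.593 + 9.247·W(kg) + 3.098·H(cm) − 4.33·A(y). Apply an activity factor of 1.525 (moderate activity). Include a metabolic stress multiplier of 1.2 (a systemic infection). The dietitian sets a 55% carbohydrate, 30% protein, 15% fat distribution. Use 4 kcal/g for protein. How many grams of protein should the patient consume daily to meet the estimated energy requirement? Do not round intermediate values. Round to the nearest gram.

239 g/day

Harris-Benedict: BMR = 447.593 + 9.247(118) + 3.098(154) − 4.33(63) = 1743.041 kcal/day.
TEE = 1743.041 × 1.525 = 2658.1375 kcal/day.
With stress factor 1.2: 2658.1375 × 1.2 = 3189.765 kcal/day.
Protein energy = 30% × 3189.765 = 956.9295 kcal.
Protein = 956.9295 ÷ 4 kcal/g = 239.2324 g.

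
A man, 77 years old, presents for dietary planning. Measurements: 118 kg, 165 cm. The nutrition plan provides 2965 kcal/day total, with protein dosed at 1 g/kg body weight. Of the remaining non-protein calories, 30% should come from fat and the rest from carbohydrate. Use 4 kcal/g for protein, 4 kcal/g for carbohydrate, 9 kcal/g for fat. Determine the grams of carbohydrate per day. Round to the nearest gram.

Protein = 1 × 118 = 118 g → 118 × 4 = 472 kcal.
Non-protein calories = 2965 − 472 = 2493 kcal.
Fat: 30% × 2493 = 747.9 kcal; carbohydrate: 1745.1 kcal.
Carbohydrate: 1745.1 kcal ÷ 4 kcal/g = 436.275 g.

436 g/day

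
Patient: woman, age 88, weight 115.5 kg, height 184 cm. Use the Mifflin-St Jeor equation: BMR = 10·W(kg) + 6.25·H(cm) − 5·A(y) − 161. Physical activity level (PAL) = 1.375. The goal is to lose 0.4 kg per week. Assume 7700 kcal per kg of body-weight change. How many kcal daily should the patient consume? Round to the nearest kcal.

Mifflin-St Jeor (female): BMR = 10(115.5) + 6.25(184) − 5(88) − 161 = 1155 + 1150 − 440 − 161 = 1704 kcal/day.
TEE = 1704 × 1.375 = 2343 kcal/day.
Required daily deficit = 0.4 × 7700 ÷ 7 = 440 kcal/day.
Target intake = 2343 − 440 = 1903 kcal/day.

1903 kcal daily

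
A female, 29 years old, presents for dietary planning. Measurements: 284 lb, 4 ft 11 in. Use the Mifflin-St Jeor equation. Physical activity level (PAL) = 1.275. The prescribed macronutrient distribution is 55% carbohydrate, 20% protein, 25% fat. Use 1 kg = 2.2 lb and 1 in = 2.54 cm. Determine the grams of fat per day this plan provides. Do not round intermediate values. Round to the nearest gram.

Convert to metric: weight = 284 ÷ 2.2 = 129.0909 kg; height = (4×12 + 11) × 2.54 = 59 × 2.54 = 149.86 cm.
Mifflin-St Jeor (female): BMR = 10(129.0909) + 6.25(149.86) − 5(29) − 161 = 1290.9091 + 936.625 − 145 − 161 = 1921.5341 kcal/day.
TEE = 1921.5341 × 1.275 = 2449.956 kcal/day.
Fat energy = 25% × 2449.956 = 612.489 kcal.
Fat = 612.489 ÷ 9 kcal/g = 68.0543 g.

68 g/day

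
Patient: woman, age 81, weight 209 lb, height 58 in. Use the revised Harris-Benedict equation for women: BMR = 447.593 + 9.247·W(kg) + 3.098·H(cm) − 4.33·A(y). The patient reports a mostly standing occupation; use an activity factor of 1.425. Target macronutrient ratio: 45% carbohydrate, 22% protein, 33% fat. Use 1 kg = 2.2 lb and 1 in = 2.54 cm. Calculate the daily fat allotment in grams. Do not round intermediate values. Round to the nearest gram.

Convert to metric: weight = 209 ÷ 2.2 = 95 kg; height = 58 × 2.54 = 147.32 cm.
Harris-Benedict: BMR = 447.593 + 9.247(95) + 3.098(147.32) − 4.33(81) = 1431.7254 kcal/day.
TEE = 1431.7254 × 1.425 = 2040.2086 kcal/day.
Fat energy = 33% × 2040.2086 = 673.2689 kcal.
Fat = 673.2689 ÷ 9 kcal/g = 74.8077 g.

75 g/day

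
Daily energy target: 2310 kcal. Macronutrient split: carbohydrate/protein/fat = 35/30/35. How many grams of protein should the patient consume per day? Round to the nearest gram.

Protein energy = 30% × 2310 = 693 kcal.
At 4 kcal/g: 693 ÷ 4 = 173.25 g.

173 g/day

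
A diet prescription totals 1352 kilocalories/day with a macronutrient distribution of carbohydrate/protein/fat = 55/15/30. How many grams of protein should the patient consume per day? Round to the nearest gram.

Protein energy = 15% × 1352 = 202.8 kcal.
At 4 kcal/g: 202.8 ÷ 4 = 50.7 g.

51 g/day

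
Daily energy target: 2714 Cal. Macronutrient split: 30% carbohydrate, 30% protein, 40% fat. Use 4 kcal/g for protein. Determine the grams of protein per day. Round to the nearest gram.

Protein energy = 30% × 2714 = 814.2 kcal.
At 4 kcal/g: 814.2 ÷ 4 = 203.55 g.

204 g/day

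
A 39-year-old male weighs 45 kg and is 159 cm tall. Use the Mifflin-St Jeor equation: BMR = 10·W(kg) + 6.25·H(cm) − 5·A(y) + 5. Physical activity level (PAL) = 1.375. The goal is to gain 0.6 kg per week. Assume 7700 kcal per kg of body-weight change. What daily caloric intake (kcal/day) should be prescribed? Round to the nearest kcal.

Mifflin-St Jeor (male): BMR = 10(45) + 6.25(159) − 5(39) + 5 = 450 + 993.75 − 195 + 5 = 1253.75 kcal/day.
TEE = 1253.75 × 1.375 = 1723.9063 kcal/day.
Required daily surplus = 0.6 × 7700 ÷ 7 = 660 kcal/day.
Target intake = 1723.9063 + 660 = 2383.9063 kcal/day.

2384 kcal/day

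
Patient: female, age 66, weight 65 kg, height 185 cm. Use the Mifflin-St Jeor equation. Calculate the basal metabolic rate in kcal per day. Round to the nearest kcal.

1315 kcal per day

Mifflin-St Jeor (female): BMR = 10(65) + 6.25(185) − 5(66) − 161 = 650 + 1156.25 − 330 − 161 = 1315.25 kcal/day.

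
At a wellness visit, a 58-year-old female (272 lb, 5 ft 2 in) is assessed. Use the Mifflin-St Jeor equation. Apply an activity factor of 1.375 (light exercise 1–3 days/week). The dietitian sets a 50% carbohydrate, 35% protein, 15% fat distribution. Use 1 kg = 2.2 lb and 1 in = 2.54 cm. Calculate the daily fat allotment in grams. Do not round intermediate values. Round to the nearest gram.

Convert to metric: weight = 272 ÷ 2.2 = 123.6364 kg; height = (5×12 + 2) × 2.54 = 62 × 2.54 = 157.48 cm.
Mifflin-St Jeor (female): BMR = 10(123.6364) + 6.25(157.48) − 5(58) − 161 = 1236.3636 + 984.25 − 290 − 161 = 1769.6136 kcal/day.
TEE = 1769.6136 × 1.375 = 2433.2188 kcal/day.
Fat energy = 15% × 2433.2188 = 364.9828 kcal.
Fat = 364.9828 ÷ 9 kcal/g = 40.5536 g.

41 g/day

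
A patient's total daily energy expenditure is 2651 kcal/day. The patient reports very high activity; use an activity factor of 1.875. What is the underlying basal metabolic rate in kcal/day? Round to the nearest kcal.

BMR = TEE ÷ activity factor = 2651 ÷ 1.875 = 1413.8667 kcal/day.

1414 kcal/day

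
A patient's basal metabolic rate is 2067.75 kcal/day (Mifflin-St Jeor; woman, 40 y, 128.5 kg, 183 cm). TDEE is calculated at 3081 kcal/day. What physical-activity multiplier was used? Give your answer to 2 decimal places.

1.49

Activity factor = TEE ÷ BMR = 3081 ÷ 2067.75 = 1.49.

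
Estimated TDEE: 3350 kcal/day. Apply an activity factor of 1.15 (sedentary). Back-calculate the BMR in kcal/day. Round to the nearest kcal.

BMR = TEE ÷ activity factor = 3350 ÷ 1.15 = 2913.0435 kcal/day.

2913 kcal/day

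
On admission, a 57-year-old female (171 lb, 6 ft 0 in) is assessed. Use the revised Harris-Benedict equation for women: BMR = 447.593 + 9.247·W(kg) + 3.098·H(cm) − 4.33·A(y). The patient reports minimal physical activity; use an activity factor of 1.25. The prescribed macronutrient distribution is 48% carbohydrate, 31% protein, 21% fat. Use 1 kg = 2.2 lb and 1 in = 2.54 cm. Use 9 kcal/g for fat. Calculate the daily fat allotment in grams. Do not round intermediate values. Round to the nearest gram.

43 g/day

Convert to metric: weight = 171 ÷ 2.2 = 77.7273 kg; height = (6×12 + 0) × 2.54 = 72 × 2.54 = 182.88 cm.
Harris-Benedict: BMR = 447.593 + 9.247(77.7273) + 3.098(182.88) − 4.33(57) = 1486.0893 kcal/day.
TEE = 1486.0893 × 1.25 = 1857.6117 kcal/day.
Fat energy = 21% × 1857.6117 = 390.0984 kcal.
Fat = 390.0984 ÷ 9 kcal/g = 43.3443 g.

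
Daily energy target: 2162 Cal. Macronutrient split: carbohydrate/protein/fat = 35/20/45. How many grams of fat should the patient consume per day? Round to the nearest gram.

108 g/day

Fat energy = 45% × 2162 = 972.9 kcal.
At 9 kcal/g: 972.9 ÷ 9 = 108.1 g.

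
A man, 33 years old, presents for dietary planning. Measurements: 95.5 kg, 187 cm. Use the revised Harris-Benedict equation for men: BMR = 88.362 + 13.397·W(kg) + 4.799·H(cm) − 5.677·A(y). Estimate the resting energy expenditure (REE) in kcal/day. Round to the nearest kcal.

2078 kcal/day

Harris-Benedict: BMR = 88.362 + 13.397(95.5) + 4.799(187) − 5.677(33) = 2077.8475 kcal/day.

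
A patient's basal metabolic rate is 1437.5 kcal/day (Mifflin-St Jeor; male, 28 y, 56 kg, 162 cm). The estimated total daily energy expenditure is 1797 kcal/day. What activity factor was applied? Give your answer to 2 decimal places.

1.25

Activity factor = TEE ÷ BMR = 1797 ÷ 1437.5 = 1.25.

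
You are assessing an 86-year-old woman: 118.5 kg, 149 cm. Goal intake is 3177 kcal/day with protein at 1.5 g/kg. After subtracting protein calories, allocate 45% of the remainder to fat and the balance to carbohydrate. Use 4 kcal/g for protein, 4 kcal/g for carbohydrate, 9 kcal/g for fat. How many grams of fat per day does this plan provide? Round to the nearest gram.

Protein = 1.5 × 118.5 = 177.75 g → 177.75 × 4 = 711 kcal.
Non-protein calories = 3177 − 711 = 2466 kcal.
Fat: 45% × 2466 = 1109.7 kcal; carbohydrate: 1356.3 kcal.
Fat: 1109.7 kcal ÷ 9 kcal/g = 123.3 g.

123 g/day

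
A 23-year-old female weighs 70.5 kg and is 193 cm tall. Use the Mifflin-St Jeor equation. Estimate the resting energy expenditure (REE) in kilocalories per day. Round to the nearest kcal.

1635 kilocalories per day

Mifflin-St Jeor (female): BMR = 10(70.5) + 6.25(193) − 5(23) − 161 = 705 + 1206.25 − 115 − 161 = 1635.25 kcal/day.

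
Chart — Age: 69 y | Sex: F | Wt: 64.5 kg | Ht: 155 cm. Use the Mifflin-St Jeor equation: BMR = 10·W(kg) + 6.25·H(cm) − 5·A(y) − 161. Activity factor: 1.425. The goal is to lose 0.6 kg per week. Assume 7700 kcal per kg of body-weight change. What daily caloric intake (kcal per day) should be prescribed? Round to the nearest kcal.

Mifflin-St Jeor (female): BMR = 10(64.5) + 6.25(155) − 5(69) − 161 = 645 + 968.75 − 345 − 161 = 1107.75 kcal/day.
TEE = 1107.75 × 1.425 = 1578.5438 kcal/day.
Required daily deficit = 0.6 × 7700 ÷ 7 = 660 kcal/day.
Target intake = 1578.5438 − 660 = 918.5438 kcal/day.

919 kcal per day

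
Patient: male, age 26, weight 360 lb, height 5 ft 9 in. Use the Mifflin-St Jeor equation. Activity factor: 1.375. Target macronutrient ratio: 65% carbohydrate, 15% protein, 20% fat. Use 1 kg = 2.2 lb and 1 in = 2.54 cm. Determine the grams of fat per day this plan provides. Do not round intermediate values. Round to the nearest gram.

80 g/day

Convert to metric: weight = 360 ÷ 2.2 = 163.6364 kg; height = (5×12 + 9) × 2.54 = 69 × 2.54 = 175.26 cm.
Mifflin-St Jeor (male): BMR = 10(163.6364) + 6.25(175.26) − 5(26) + 5 = 1636.3636 + 1095.375 − 130 + 5 = 2606.7386 kcal/day.
TEE = 2606.7386 × 1.375 = 3584.2656 kcal/day.
Fat energy = 20% × 3584.2656 = 716.8531 kcal.
Fat = 716.8531 ÷ 9 kcal/g = 79.6503 g.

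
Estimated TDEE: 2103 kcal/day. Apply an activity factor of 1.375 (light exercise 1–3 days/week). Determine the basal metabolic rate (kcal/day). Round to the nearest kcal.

1529 kcal/day

BMR = TEE ÷ activity factor = 2103 ÷ 1.375 = 1529.4545 kcal/day.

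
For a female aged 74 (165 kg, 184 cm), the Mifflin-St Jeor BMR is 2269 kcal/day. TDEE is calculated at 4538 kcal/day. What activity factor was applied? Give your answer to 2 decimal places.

Activity factor = TEE ÷ BMR = 4538 ÷ 2269 = 2.

2.00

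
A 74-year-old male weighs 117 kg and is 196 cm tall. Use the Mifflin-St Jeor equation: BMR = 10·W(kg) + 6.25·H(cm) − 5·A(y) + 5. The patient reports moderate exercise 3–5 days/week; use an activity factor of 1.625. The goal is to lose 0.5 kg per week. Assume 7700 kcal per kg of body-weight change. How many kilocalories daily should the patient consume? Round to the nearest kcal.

Mifflin-St Jeor (male): BMR = 10(117) + 6.25(196) − 5(74) + 5 = 1170 + 1225 − 370 + 5 = 2030 kcal/day.
TEE = 2030 × 1.625 = 3298.75 kcal/day.
Required daily deficit = 0.5 × 7700 ÷ 7 = 550 kcal/day.
Target intake = 3298.75 − 550 = 2748.75 kcal/day.

2749 kilocalories daily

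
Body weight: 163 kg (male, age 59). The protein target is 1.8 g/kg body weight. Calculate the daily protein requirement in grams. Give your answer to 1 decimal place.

Protein = 1.8 g/kg × 163 kg = 293.4 g/day.

293.4 g/day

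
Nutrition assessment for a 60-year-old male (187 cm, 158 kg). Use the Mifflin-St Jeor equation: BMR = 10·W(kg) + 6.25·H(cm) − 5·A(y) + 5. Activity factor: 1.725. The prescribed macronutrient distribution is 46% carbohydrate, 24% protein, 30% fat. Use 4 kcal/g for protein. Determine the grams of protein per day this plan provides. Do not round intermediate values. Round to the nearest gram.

Mifflin-St Jeor (male): BMR = 10(158) + 6.25(187) − 5(60) + 5 = 1580 + 1168.75 − 300 + 5 = 2453.75 kcal/day.
TEE = 2453.75 × 1.725 = 4232.7188 kcal/day.
Protein energy = 24% × 4232.7188 = 1015.8525 kcal.
Protein = 1015.8525 ÷ 4 kcal/g = 253.9631 g.

254 g/day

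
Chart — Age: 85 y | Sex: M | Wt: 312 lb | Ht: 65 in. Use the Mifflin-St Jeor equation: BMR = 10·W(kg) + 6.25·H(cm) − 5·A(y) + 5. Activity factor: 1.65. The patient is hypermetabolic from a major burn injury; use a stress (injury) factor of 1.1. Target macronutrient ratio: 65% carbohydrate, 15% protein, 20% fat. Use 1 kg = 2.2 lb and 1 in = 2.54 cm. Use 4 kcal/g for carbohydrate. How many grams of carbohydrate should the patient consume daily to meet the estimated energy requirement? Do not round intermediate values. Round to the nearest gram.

Convert to metric: weight = 312 ÷ 2.2 = 141.8182 kg; height = 65 × 2.54 = 165.1 cm.
Mifflin-St Jeor (male): BMR = 10(141.8182) + 6.25(165.1) − 5(85) + 5 = 1418.1818 + 1031.875 − 425 + 5 = 2030.0568 kcal/day.
TEE = 2030.0568 × 1.65 = 3349.5938 kcal/day.
With stress factor 1.1: 3349.5938 × 1.1 = 3684.5531 kcal/day.
Carbohydrate energy = 65% × 3684.5531 = 2394.9595 kcal.
Carbohydrate = 2394.9595 ÷ 4 kcal/g = 598.7399 g.

599 g/day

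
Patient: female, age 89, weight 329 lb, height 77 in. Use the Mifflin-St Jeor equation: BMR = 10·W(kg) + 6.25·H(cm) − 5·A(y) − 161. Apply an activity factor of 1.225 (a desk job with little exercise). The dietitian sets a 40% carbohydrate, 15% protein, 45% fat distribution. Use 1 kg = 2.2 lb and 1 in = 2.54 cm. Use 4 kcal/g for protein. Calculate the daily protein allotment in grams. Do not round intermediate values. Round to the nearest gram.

97 g/day

Convert to metric: weight = 329 ÷ 2.2 = 149.5455 kg; height = 77 × 2.54 = 195.58 cm.
Mifflin-St Jeor (female): BMR = 10(149.5455) + 6.25(195.58) − 5(89) − 161 = 1495.4545 + 1222.375 − 445 − 161 = 2111.8295 kcal/day.
TEE = 2111.8295 × 1.225 = 2586.9912 kcal/day.
Protein energy = 15% × 2586.9912 = 388.0487 kcal.
Protein = 388.0487 ÷ 4 kcal/g = 97.0122 g.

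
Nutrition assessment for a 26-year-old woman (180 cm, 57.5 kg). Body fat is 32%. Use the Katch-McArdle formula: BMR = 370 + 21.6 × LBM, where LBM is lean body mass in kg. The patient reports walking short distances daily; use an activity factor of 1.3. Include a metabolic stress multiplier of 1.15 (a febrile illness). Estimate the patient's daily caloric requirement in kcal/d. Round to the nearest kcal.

1816 kcal/d

LBM = 57.5 × (1 − 0.32) = 39.1 kg. Katch-McArdle: BMR = 370 + 21.6 × 39.1 = 1214.56 kcal/day.
TEE = BMR × activity factor = 1214.56 × 1.3 = 1578.928 kcal/day.
Apply stress factor: 1578.928 × 1.15 = 1815.7672 kcal/day.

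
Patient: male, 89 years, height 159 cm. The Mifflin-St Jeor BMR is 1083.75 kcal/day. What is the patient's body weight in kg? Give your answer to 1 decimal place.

53.0 kg

1083.75 = 10·W + 6.25(159) − 5(89) + 5
10·W = 1083.75 − 553.75 = 530, so W = 53 kg.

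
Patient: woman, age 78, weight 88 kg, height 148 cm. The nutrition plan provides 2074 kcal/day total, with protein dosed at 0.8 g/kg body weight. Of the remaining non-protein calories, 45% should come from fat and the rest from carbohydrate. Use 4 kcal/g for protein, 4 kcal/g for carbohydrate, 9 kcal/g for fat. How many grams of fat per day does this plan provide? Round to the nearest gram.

90 g/day

Protein = 0.8 × 88 = 70.4 g → 70.4 × 4 = 281.6 kcal.
Non-protein calories = 2074 − 281.6 = 1792.4 kcal.
Fat: 45% × 1792.4 = 806.58 kcal; carbohydrate: 985.82 kcal.
Fat: 806.58 kcal ÷ 9 kcal/g = 89.62 g.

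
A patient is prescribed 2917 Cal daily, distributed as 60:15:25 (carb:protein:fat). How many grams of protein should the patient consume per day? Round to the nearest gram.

Protein energy = 15% × 2917 = 437.55 kcal.
At 4 kcal/g: 437.55 ÷ 4 = 109.3875 g.

109 g/day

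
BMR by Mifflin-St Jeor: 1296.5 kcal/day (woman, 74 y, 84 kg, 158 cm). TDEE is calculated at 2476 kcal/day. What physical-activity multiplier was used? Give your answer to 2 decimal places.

1.91

Activity factor = TEE ÷ BMR = 2476 ÷ 1296.5 = 1.91.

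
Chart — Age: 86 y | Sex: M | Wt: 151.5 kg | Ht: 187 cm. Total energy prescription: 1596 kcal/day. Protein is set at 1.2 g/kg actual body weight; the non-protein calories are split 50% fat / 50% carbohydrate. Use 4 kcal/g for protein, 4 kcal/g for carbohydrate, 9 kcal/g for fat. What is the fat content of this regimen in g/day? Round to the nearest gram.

Protein = 1.2 × 151.5 = 181.8 g → 181.8 × 4 = 727.2 kcal.
Non-protein calories = 1596 − 727.2 = 868.8 kcal.
Fat: 50% × 868.8 = 434.4 kcal; carbohydrate: 434.4 kcal.
Fat: 434.4 kcal ÷ 9 kcal/g = 48.2667 g.

48 g/day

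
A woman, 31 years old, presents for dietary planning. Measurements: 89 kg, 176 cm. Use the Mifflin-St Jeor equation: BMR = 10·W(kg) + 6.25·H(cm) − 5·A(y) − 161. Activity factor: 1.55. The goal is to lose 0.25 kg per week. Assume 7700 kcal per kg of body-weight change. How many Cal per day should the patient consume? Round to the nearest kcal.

2320 Cal per day

Mifflin-St Jeor (female): BMR = 10(89) + 6.25(176) − 5(31) − 161 = 890 + 1100 − 155 − 161 = 1674 kcal/day.
TEE = 1674 × 1.55 = 2594.7 kcal/day.
Required daily deficit = 0.25 × 7700 ÷ 7 = 275 kcal/day.
Target intake = 2594.7 − 275 = 2319.7 kcal/day.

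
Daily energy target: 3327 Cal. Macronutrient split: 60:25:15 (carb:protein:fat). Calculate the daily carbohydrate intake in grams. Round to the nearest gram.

499 g/day

Carbohydrate energy = 60% × 3327 = 1996.2 kcal.
At 4 kcal/g: 1996.2 ÷ 4 = 499.05 g.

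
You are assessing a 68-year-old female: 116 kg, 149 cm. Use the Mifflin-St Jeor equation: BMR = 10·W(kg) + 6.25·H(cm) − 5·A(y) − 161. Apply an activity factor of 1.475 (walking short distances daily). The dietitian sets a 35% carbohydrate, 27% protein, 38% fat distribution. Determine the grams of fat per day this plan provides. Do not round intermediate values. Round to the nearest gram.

99 g/day

Mifflin-St Jeor (female): BMR = 10(116) + 6.25(149) − 5(68) − 161 = 1160 + 931.25 − 340 − 161 = 1590.25 kcal/day.
TEE = 1590.25 × 1.475 = 2345.6188 kcal/day.
Fat energy = 38% × 2345.6188 = 891.3351 kcal.
Fat = 891.3351 ÷ 9 kcal/g = 99.0372 g.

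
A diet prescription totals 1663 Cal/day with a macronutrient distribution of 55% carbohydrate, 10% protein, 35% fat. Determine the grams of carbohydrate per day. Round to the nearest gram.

Carbohydrate energy = 55% × 1663 = 914.65 kcal.
At 4 kcal/g: 914.65 ÷ 4 = 228.6625 g.

229 g/day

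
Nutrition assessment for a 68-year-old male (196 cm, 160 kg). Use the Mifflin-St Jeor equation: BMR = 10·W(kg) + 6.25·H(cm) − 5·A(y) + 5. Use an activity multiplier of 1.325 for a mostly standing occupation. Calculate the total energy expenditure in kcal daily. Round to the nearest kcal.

Mifflin-St Jeor (male): BMR = 10(160) + 6.25(196) − 5(68) + 5 = 1600 + 1225 − 340 + 5 = 2490 kcal/day.
TEE = BMR × activity factor = 2490 × 1.325 = 3299.25 kcal/day.

3299 kcal daily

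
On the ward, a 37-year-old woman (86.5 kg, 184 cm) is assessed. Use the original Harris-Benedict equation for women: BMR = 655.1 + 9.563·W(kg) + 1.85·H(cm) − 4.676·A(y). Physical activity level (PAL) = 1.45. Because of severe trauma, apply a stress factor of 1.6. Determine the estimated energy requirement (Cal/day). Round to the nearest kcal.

3827 Cal/day

Harris-Benedict: BMR = 655.1 + 9.563(86.5) + 1.85(184) − 4.676(37) = 1649.6875 kcal/day.
TEE = BMR × activity factor = 1649.6875 × 1.45 = 2392.0469 kcal/day.
Apply stress factor: 2392.0469 × 1.6 = 3827.275 kcal/day.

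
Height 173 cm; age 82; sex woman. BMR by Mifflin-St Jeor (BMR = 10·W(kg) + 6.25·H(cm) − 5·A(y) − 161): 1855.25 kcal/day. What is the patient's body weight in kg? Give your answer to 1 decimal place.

134.5 kg

1855.25 = 10·W + 6.25(173) − 5(82) − 161
10·W = 1855.25 − 510.25 = 1345, so W = 134.5 kg.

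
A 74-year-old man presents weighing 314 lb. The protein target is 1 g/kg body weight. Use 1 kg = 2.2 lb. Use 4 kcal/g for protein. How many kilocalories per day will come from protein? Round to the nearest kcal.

571 kcal/day

Weight in kg = 314 ÷ 2.2 = 142.7273 kg.
Protein = 1 g/kg × 142.7273 kg = 142.7273 g/day.
Protein energy = 142.7273 g × 4 kcal/g = 570.9091 kcal/day.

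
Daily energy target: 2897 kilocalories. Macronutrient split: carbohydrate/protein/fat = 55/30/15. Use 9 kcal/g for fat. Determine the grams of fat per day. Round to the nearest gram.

Fat energy = 15% × 2897 = 434.55 kcal.
At 9 kcal/g: 434.55 ÷ 9 = 48.2833 g.

48 g/day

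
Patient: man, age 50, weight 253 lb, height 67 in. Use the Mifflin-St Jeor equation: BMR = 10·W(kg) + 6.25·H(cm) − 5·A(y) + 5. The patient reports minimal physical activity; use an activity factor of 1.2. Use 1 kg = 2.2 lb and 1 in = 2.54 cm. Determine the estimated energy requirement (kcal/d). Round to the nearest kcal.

2362 kcal/d

Convert to metric: weight = 253 ÷ 2.2 = 115 kg; height = 67 × 2.54 = 170.18 cm.
Mifflin-St Jeor (male): BMR = 10(115) + 6.25(170.18) − 5(50) + 5 = 1150 + 1063.625 − 250 + 5 = 1968.625 kcal/day.
TEE = BMR × activity factor = 1968.625 × 1.2 = 2362.35 kcal/day.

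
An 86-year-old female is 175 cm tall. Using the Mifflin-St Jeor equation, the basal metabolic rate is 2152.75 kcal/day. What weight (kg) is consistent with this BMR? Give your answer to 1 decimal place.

165.0 kg

2152.75 = 10·W + 6.25(175) − 5(86) − 161
10·W = 2152.75 − 502.75 = 1650, so W = 165 kg.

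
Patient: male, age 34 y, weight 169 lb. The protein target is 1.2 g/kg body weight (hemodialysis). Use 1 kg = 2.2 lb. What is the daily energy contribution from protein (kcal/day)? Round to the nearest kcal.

369 kcal/day

Weight in kg = 169 ÷ 2.2 = 76.8182 kg.
Protein = 1.2 g/kg × 76.8182 kg = 92.1818 g/day.
Protein energy = 92.1818 g × 4 kcal/g = 368.7273 kcal/day.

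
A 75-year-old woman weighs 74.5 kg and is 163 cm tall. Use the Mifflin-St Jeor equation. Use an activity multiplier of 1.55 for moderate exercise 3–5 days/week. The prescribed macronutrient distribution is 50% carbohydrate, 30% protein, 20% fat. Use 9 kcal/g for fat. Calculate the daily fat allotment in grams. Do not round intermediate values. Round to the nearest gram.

Mifflin-St Jeor (female): BMR = 10(74.5) + 6.25(163) − 5(75) − 161 = 745 + 1018.75 − 375 − 161 = 1227.75 kcal/day.
TEE = 1227.75 × 1.55 = 1903.0125 kcal/day.
Fat energy = 20% × 1903.0125 = 380.6025 kcal.
Fat = 380.6025 ÷ 9 kcal/g = 42.2892 g.

42 g/day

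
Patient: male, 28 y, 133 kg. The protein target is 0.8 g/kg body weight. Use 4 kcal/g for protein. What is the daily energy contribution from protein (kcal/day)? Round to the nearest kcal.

426 kcal/day

Protein = 0.8 g/kg × 133 kg = 106.4 g/day.
Protein energy = 106.4 g × 4 kcal/g = 425.6 kcal/day.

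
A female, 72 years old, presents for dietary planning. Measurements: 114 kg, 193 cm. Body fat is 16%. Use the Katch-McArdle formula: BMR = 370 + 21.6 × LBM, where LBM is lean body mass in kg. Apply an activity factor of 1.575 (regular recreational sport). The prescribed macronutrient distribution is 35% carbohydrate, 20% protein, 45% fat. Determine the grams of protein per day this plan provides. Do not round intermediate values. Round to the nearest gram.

LBM = 114 × (1 − 0.16) = 95.76 kg. Katch-McArdle: BMR = 370 + 21.6 × 95.76 = 2438.416 kcal/day.
TEE = 2438.416 × 1.575 = 3840.5052 kcal/day.
Protein energy = 20% × 3840.5052 = 768.101 kcal.
Protein = 768.101 ÷ 4 kcal/g = 192.0253 g.

192 g/day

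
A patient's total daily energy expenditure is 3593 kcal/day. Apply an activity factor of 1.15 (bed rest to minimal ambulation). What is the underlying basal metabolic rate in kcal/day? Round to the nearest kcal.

3124 kcal/day

BMR = TEE ÷ activity factor = 3593 ÷ 1.15 = 3124.3478 kcal/day.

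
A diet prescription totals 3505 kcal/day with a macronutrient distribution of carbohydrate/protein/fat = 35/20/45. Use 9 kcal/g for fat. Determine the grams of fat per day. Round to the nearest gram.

175 g/day

Fat energy = 45% × 3505 = 1577.25 kcal.
At 9 kcal/g: 1577.25 ÷ 9 = 175.25 g.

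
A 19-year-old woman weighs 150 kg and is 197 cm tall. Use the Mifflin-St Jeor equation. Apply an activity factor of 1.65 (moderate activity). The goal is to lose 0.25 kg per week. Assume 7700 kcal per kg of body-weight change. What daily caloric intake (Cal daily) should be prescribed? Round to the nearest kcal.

Mifflin-St Jeor (female): BMR = 10(150) + 6.25(197) − 5(19) − 161 = 1500 + 1231.25 − 95 − 161 = 2475.25 kcal/day.
TEE = 2475.25 × 1.65 = 4084.1625 kcal/day.
Required daily deficit = 0.25 × 7700 ÷ 7 = 275 kcal/day.
Target intake = 4084.1625 − 275 = 3809.1625 kcal/day.

3809 Cal daily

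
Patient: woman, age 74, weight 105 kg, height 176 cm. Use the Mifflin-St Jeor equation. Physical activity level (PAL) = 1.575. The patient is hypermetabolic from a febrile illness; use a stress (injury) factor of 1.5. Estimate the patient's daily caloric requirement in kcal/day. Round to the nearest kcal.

3825 kcal/day

Mifflin-St Jeor (female): BMR = 10(105) + 6.25(176) − 5(74) − 161 = 1050 + 1100 − 370 − 161 = 1619 kcal/day.
TEE = BMR × activity factor = 1619 × 1.575 = 2549.925 kcal/day.
Apply stress factor: 2549.925 × 1.5 = 3824.8875 kcal/day.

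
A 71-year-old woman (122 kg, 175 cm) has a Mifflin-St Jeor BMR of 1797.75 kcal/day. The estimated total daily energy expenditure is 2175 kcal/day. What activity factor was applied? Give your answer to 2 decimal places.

Activity factor = TEE ÷ BMR = 2175 ÷ 1797.75 = 1.21.

1.21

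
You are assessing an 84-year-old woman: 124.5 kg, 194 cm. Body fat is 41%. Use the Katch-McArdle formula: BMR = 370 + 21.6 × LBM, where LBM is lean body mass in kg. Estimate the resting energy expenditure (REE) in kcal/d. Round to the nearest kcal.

1957 kcal/d

LBM = 124.5 × (1 − 0.41) = 73.455 kg. Katch-McArdle: BMR = 370 + 21.6 × 73.455 = 1956.628 kcal/day.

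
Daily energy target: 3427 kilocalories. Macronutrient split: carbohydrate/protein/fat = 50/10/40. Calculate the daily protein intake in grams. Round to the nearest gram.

86 g/day

Protein energy = 10% × 3427 = 342.7 kcal.
At 4 kcal/g: 342.7 ÷ 4 = 85.675 g.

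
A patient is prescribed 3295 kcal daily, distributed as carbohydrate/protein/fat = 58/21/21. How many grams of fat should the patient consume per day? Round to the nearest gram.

77 g/day

Fat energy = 21% × 3295 = 691.95 kcal.
At 9 kcal/g: 691.95 ÷ 9 = 76.8833 g.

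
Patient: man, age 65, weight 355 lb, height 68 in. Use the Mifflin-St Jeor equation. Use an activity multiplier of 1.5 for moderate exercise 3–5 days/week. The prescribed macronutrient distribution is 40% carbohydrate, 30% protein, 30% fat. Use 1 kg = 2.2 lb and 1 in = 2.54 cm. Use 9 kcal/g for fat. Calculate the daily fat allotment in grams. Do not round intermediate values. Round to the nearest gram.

119 g/day

Convert to metric: weight = 355 ÷ 2.2 = 161.3636 kg; height = 68 × 2.54 = 172.72 cm.
Mifflin-St Jeor (male): BMR = 10(161.3636) + 6.25(172.72) − 5(65) + 5 = 1613.6364 + 1079.5 − 325 + 5 = 2373.1364 kcal/day.
TEE = 2373.1364 × 1.5 = 3559.7045 kcal/day.
Fat energy = 30% × 3559.7045 = 1067.9114 kcal.
Fat = 1067.9114 ÷ 9 kcal/g = 118.6568 g.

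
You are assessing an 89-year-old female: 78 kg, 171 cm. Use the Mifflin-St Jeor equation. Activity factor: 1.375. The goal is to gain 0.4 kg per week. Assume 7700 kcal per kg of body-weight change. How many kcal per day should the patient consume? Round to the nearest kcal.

Mifflin-St Jeor (female): BMR = 10(78) + 6.25(171) − 5(89) − 161 = 780 + 1068.75 − 445 − 161 = 1242.75 kcal/day.
TEE = 1242.75 × 1.375 = 1708.7813 kcal/day.
Required daily surplus = 0.4 × 7700 ÷ 7 = 440 kcal/day.
Target intake = 1708.7813 + 440 = 2148.7813 kcal/day.

2149 kcal per day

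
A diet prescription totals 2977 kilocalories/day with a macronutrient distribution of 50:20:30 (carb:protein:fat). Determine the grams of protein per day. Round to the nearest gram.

149 g/day

Protein energy = 20% × 2977 = 595.4 kcal.
At 4 kcal/g: 595.4 ÷ 4 = 148.85 g.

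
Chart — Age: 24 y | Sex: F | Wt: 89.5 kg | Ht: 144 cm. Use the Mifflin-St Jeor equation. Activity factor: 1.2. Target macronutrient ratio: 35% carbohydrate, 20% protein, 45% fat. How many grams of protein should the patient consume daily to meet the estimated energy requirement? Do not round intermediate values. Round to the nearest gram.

91 g/day

Mifflin-St Jeor (female): BMR = 10(89.5) + 6.25(144) − 5(24) − 161 = 895 + 900 − 120 − 161 = 1514 kcal/day.
TEE = 1514 × 1.2 = 1816.8 kcal/day.
Protein energy = 20% × 1816.8 = 363.36 kcal.
Protein = 363.36 ÷ 4 kcal/g = 90.84 g.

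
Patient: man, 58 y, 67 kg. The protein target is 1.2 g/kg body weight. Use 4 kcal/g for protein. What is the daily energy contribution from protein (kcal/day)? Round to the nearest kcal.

Protein = 1.2 g/kg × 67 kg = 80.4 g/day.
Protein energy = 80.4 g × 4 kcal/g = 321.6 kcal/day.

322 kcal/day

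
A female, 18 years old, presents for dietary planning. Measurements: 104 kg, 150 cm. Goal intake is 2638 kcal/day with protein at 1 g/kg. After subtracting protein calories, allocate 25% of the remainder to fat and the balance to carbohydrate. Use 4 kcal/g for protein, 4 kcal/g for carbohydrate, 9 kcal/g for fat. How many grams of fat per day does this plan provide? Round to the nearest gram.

Protein = 1 × 104 = 104 g → 104 × 4 = 416 kcal.
Non-protein calories = 2638 − 416 = 2222 kcal.
Fat: 25% × 2222 = 555.5 kcal; carbohydrate: 1666.5 kcal.
Fat: 555.5 kcal ÷ 9 kcal/g = 61.7222 g.

62 g/day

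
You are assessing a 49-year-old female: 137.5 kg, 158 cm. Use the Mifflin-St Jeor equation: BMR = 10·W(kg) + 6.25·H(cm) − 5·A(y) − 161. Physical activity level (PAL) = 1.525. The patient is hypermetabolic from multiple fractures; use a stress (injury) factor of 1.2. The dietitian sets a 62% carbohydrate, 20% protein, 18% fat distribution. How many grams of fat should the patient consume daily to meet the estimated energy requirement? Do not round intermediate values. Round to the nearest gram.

72 g/day

Mifflin-St Jeor (female): BMR = 10(137.5) + 6.25(158) − 5(49) − 161 = 1375 + 987.5 − 245 − 161 = 1956.5 kcal/day.
TEE = 1956.5 × 1.525 = 2983.6625 kcal/day.
With stress factor 1.2: 2983.6625 × 1.2 = 3580.395 kcal/day.
Fat energy = 18% × 3580.395 = 644.4711 kcal.
Fat = 644.4711 ÷ 9 kcal/g = 71.6079 g.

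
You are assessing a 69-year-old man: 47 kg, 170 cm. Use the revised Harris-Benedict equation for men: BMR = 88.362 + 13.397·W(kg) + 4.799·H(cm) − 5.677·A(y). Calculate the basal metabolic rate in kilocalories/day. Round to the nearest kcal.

Harris-Benedict: BMR = 88.362 + 13.397(47) + 4.799(170) − 5.677(69) = 1142.138 kcal/day.

1142 kilocalories/day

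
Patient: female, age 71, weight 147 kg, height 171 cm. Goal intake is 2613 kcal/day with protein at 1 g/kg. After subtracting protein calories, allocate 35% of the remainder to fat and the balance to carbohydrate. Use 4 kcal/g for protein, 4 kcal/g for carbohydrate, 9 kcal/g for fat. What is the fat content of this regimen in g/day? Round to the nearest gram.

Protein = 1 × 147 = 147 g → 147 × 4 = 588 kcal.
Non-protein calories = 2613 − 588 = 2025 kcal.
Fat: 35% × 2025 = 708.75 kcal; carbohydrate: 1316.25 kcal.
Fat: 708.75 kcal ÷ 9 kcal/g = 78.75 g.

79 g/day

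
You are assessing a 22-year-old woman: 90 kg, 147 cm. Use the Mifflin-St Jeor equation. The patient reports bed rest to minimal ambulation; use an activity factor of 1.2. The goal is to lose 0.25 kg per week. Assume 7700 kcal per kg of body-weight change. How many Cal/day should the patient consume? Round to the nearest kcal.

Mifflin-St Jeor (female): BMR = 10(90) + 6.25(147) − 5(22) − 161 = 900 + 918.75 − 110 − 161 = 1547.75 kcal/day.
TEE = 1547.75 × 1.2 = 1857.3 kcal/day.
Required daily deficit = 0.25 × 7700 ÷ 7 = 275 kcal/day.
Target intake = 1857.3 − 275 = 1582.3 kcal/day.

1582 Cal/day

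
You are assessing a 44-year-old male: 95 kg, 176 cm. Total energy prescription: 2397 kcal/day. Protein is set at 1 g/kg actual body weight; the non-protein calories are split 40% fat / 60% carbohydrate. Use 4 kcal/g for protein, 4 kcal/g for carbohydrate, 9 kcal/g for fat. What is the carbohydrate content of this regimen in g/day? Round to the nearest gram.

303 g/day

Protein = 1 × 95 = 95 g → 95 × 4 = 380 kcal.
Non-protein calories = 2397 − 380 = 2017 kcal.
Fat: 40% × 2017 = 806.8 kcal; carbohydrate: 1210.2 kcal.
Carbohydrate: 1210.2 kcal ÷ 4 kcal/g = 302.55 g.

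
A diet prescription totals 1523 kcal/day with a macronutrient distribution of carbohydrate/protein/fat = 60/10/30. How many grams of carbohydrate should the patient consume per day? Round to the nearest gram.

228 g/day

Carbohydrate energy = 60% × 1523 = 913.8 kcal.
At 4 kcal/g: 913.8 ÷ 4 = 228.45 g.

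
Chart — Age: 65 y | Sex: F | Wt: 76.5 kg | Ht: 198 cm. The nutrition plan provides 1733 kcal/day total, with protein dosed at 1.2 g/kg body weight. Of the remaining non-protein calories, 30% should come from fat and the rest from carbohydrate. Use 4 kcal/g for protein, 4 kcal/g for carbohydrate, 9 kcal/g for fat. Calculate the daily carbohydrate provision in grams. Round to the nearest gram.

239 g/day

Protein = 1.2 × 76.5 = 91.8 g → 91.8 × 4 = 367.2 kcal.
Non-protein calories = 1733 − 367.2 = 1365.8 kcal.
Fat: 30% × 1365.8 = 409.74 kcal; carbohydrate: 956.06 kcal.
Carbohydrate: 956.06 kcal ÷ 4 kcal/g = 239.015 g.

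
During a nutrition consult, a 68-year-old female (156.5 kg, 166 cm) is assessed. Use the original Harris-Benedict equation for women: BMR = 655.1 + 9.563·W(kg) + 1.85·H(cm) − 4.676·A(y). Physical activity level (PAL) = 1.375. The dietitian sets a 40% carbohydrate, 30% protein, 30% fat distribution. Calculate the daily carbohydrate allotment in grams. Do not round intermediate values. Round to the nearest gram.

Harris-Benedict: BMR = 655.1 + 9.563(156.5) + 1.85(166) − 4.676(68) = 2140.8415 kcal/day.
TEE = 2140.8415 × 1.375 = 2943.6571 kcal/day.
Carbohydrate energy = 40% × 2943.6571 = 1177.4628 kcal.
Carbohydrate = 1177.4628 ÷ 4 kcal/g = 294.3657 g.

294 g/day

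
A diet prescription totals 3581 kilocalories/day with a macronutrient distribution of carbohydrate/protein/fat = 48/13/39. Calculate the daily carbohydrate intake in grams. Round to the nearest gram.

430 g/day

Carbohydrate energy = 48% × 3581 = 1718.88 kcal.
At 4 kcal/g: 1718.88 ÷ 4 = 429.72 g.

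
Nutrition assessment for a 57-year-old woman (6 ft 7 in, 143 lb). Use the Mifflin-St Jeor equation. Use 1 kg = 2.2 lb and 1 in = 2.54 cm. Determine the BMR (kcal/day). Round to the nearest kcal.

1458 kcal/day

Convert to metric: weight = 143 ÷ 2.2 = 65 kg; height = (6×12 + 7) × 2.54 = 79 × 2.54 = 200.66 cm.
Mifflin-St Jeor (female): BMR = 10(65) + 6.25(200.66) − 5(57) − 161 = 650 + 1254.125 − 285 − 161 = 1458.125 kcal/day.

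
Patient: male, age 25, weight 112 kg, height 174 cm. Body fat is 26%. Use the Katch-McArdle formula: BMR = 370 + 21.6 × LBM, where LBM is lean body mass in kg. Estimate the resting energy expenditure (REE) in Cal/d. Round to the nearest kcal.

2160 Cal/d

LBM = 112 × (1 − 0.26) = 82.88 kg. Katch-McArdle: BMR = 370 + 21.6 × 82.88 = 2160.208 kcal/day.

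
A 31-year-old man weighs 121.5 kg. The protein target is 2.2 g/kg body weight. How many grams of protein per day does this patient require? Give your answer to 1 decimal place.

Protein = 2.2 g/kg × 121.5 kg = 267.3 g/day.

267.3 g/day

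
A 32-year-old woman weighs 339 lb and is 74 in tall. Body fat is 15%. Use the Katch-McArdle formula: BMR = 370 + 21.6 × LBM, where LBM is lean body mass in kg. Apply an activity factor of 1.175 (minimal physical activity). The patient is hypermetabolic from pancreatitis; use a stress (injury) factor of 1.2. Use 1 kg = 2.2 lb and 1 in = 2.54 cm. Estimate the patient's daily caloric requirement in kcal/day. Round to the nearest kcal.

Convert to metric: weight = 339 ÷ 2.2 = 154.0909 kg; height = 74 × 2.54 = 187.96 cm.
LBM = 154.0909 × (1 − 0.15) = 130.9773 kg. Katch-McArdle: BMR = 370 + 21.6 × 130.9773 = 3199.1091 kcal/day.
TEE = BMR × activity factor = 3199.1091 × 1.175 = 3758.9532 kcal/day.
Apply stress factor: 3758.9532 × 1.2 = 4510.7438 kcal/day.

4511 kcal/day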